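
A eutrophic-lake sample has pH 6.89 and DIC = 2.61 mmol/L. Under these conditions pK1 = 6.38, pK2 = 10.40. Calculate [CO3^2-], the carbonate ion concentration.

α₂ = 1 / (1 + [H⁺]/K2 + [H⁺]²/(K1K2)) = 1 / (1 + 10^+3.51 + 10^+3.00)
   = 1 / (1 + 3235.9 + 1000.0) = 1/4236.9 = 0.0002360
[CO3²⁻] = α₂ × DIC = 0.0002360 × 2.61 = 0.000616 mmol/L = 0.616 μmol/L

[CO3²⁻] = 0.616 μmol/L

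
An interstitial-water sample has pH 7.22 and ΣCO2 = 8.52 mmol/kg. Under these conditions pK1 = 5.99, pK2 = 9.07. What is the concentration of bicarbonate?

α₁ = 1 / (1 + [H⁺]/K1 + K2/[H⁺]) = 1 / (1 + 10^-1.23 + 10^-1.85)
   = 1 / (1 + 0.058884 + 0.014125) = 1/1.0730 = 0.9320
[HCO3⁻] = α₁ × DIC = 0.9320 × 8.52 = 7.94 mmol/kg

[HCO3⁻] = 7.94 mmol/kg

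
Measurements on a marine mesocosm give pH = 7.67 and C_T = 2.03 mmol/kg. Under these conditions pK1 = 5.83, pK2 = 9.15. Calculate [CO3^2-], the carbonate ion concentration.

α₂ = 1 / (1 + [H⁺]/K2 + [H⁺]²/(K1K2)) = 1 / (1 + 10^+1.48 + 10^-0.36)
   = 1 / (1 + 30.200 + 0.43652) = 1/31.636 = 0.03161
[CO3²⁻] = α₂ × DIC = 0.03161 × 2.03 = 0.0642 mmol/kg

[CO3²⁻] = 0.0642 mmol/kg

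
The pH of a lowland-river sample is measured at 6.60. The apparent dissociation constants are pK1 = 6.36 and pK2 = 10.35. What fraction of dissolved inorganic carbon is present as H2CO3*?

α₀ = 1 / (1 + K1/[H⁺] + K1K2/[H⁺]²) = 1 / (1 + 10^+0.24 + 10^-3.51)
   = 1 / (1 + 1.7378 + 0.00030903) = 1/2.7381 = 0.3652

α₀ = 0.365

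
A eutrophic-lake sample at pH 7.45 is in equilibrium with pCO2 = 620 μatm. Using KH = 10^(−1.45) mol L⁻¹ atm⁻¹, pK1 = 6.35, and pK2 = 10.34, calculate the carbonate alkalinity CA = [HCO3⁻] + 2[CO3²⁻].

CA = 0.278 mmol/L

[CO2*] = KH · pCO2 = 10^(−1.45) × 620×10^-6 = 2.200×10^-5 mol/L
α₀ = 1/(1 + K1/[H⁺] + K1K2/[H⁺]²) = 1/(1 + 10^+1.10 + 10^-1.79) = 0.07350
DIC = [CO2*]/α₀ = 2.200×10^-5 / 0.07350 = 0.2993 mmol/L
CA = (α₁ + 2α₂)·DIC = (0.9253 + 2×0.001192) × 0.2993 = 0.278 mmol/L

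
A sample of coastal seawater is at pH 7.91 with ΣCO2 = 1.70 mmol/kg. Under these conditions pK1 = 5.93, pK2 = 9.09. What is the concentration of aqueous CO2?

α₀ = 1 / (1 + K1/[H⁺] + K1K2/[H⁺]²) = 1 / (1 + 10^+1.98 + 10^+0.80)
   = 1 / (1 + 95.499 + 6.3096) = 1/102.81 = 0.009727
[CO2*] = α₀ × DIC = 0.009727 × 1.70 = 0.0165 mmol/kg = 16.5 μmol/kg

[CO2*] = 16.5 μmol/kg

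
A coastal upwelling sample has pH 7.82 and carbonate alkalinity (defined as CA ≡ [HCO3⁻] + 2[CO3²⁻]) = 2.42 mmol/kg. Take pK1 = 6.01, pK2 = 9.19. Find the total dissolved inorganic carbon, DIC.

CA = [HCO3⁻] + 2[CO3²⁻] = (α₁ + 2α₂)·DIC
At pH 7.82: [H⁺]/K1 = 10^-1.81 = 0.015488, K2/[H⁺] = 10^-1.37 = 0.042658
α₁ = 1/(1 + 0.015488 + 0.042658) = 1/1.0581 = 0.9450; α₂ = α₁·K2/[H⁺] = 0.04031
α₁ + 2α₂ = 1.0257
DIC = CA / (α₁ + 2α₂) = 2.42 / 1.0257 = 2.36 mmol/kg

DIC = 2.36 mmol/kg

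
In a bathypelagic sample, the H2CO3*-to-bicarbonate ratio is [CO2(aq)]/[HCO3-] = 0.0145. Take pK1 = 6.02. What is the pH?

From K1 = [H⁺][HCO3-]/[CO2(aq)]:  pH = pK1 − log₁₀([CO2(aq)]/[HCO3-])
log₁₀(0.0145) = -1.839
pH = 6.02 − (-1.839) = 7.86

pH = 7.86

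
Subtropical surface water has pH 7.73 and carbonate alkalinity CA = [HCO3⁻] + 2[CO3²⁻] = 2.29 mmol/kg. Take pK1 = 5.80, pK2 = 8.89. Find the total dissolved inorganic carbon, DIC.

CA = [HCO3⁻] + 2[CO3²⁻] = (α₁ + 2α₂)·DIC
At pH 7.73: [H⁺]/K1 = 10^-1.93 = 0.011749, K2/[H⁺] = 10^-1.16 = 0.069183
α₁ = 1/(1 + 0.011749 + 0.069183) = 1/1.0809 = 0.9251; α₂ = α₁·K2/[H⁺] = 0.06400
α₁ + 2α₂ = 1.0531
DIC = CA / (α₁ + 2α₂) = 2.29 / 1.0531 = 2.17 mmol/kg

DIC = 2.17 mmol/kg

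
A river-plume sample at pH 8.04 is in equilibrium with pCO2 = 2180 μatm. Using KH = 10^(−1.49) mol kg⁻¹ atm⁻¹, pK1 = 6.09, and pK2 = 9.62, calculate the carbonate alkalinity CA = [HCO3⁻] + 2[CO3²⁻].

[CO2*] = KH · pCO2 = 10^(−1.49) × 2180×10^-6 = 7.054×10^-5 mol/kg
α₀ = 1/(1 + K1/[H⁺] + K1K2/[H⁺]²) = 1/(1 + 10^+1.95 + 10^+0.37) = 0.01081
DIC = [CO2*]/α₀ = 7.054×10^-5 / 0.01081 = 6.523 mmol/kg
CA = (α₁ + 2α₂)·DIC = (0.9638 + 2×0.02535) × 6.523 = 6.62 mmol/kg

CA = 6.62 mmol/kg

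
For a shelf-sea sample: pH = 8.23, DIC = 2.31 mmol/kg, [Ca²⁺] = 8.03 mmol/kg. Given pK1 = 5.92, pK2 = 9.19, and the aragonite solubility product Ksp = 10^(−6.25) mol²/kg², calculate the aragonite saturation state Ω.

α₂ = 1 / (1 + [H⁺]/K2 + [H⁺]²/(K1K2)) = 1 / (1 + 10^+0.96 + 10^-1.35)
   = 1 / (1 + 9.1201 + 0.044668) = 1/10.165 = 0.09838
[CO3²⁻] = α₂ × DIC = 0.09838 × 2.31 = 0.2273 mmol/kg
Ksp = 10^(−6.25) = 5.623×10^-7
Ω = [Ca²⁺][CO3²⁻]/Ksp = (8.03×10^-3)(2.273×10^-4) / 5.623×10^-7 = 3.25

Ω = 3.25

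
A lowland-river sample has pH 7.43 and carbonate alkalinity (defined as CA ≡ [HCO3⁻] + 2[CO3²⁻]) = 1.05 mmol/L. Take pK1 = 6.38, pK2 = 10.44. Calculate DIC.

DIC = 1.14 mmol/L

CA = [HCO3⁻] + 2[CO3²⁻] = (α₁ + 2α₂)·DIC
At pH 7.43: [H⁺]/K1 = 10^-1.05 = 0.089125, K2/[H⁺] = 10^-3.01 = 0.00097724
α₁ = 1/(1 + 0.089125 + 0.00097724) = 1/1.0901 = 0.9173; α₂ = α₁·K2/[H⁺] = 0.0008965
α₁ + 2α₂ = 0.9191
DIC = CA / (α₁ + 2α₂) = 1.05 / 0.9191 = 1.14 mmol/L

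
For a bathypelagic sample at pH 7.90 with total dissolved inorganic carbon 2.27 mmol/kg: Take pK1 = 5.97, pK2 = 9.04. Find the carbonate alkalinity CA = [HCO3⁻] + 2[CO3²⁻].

CA = [HCO3⁻] + 2[CO3²⁻] = (α₁ + 2α₂)·DIC
At pH 7.90: [H⁺]/K1 = 10^-1.93 = 0.011749, K2/[H⁺] = 10^-1.14 = 0.072444
α₁ = 1/(1 + 0.011749 + 0.072444) = 1/1.0842 = 0.9223; α₂ = α₁·K2/[H⁺] = 0.06682
α₁ + 2α₂ = 1.0560
CA = 1.0560 × 2.27 = 2.40 mmol/kg

CA = 2.40 mmol/kg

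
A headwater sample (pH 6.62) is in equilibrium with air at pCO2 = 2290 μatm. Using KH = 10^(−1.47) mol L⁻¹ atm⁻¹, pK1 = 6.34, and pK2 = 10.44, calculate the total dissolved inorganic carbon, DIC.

DIC = 0.225 mmol/L

[CO2*] = KH · pCO2 = 10^(−1.47) × 2290×10^-6 = 7.760×10^-5 mol/L
α₀ = 1/(1 + K1/[H⁺] + K1K2/[H⁺]²) = 1/(1 + 10^+0.28 + 10^-3.54) = 0.3441
DIC = [CO2*]/α₀ = 7.760×10^-5 / 0.3441 = 0.225 mmol/L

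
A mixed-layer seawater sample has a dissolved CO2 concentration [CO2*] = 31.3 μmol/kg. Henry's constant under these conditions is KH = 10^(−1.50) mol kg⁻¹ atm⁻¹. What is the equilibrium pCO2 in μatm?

KH = 10^(−1.50) = 3.162×10^-2 mol kg⁻¹ atm⁻¹
pCO2 = [CO2*]/KH = 31.3×10^-6 / 3.162×10^-2 = 9.90×10^-4 atm = 990 μatm

pCO2 = 990 μatm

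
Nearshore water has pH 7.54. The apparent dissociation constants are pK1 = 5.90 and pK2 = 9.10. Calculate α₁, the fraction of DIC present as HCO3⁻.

α₁ = 1 / (1 + [H⁺]/K1 + K2/[H⁺]) = 1 / (1 + 10^-1.64 + 10^-1.56)
   = 1 / (1 + 0.022909 + 0.027542) = 1/1.0505 = 0.9520

α₁ = 0.952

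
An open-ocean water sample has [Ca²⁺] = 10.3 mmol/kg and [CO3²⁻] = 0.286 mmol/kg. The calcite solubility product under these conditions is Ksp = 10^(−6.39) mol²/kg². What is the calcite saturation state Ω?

Ω = 7.23

Ksp = 10^(−6.39) = 4.074×10^-7
Ω = [Ca²⁺][CO3²⁻]/Ksp = (10.3×10^-3)(0.286×10^-3) / 4.074×10^-7 = 7.23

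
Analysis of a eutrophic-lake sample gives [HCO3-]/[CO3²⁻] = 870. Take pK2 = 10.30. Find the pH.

From K2 = [H⁺][CO3²⁻]/[HCO3-]:  pH = pK2 − log₁₀([HCO3-]/[CO3²⁻])
log₁₀(870) = +2.940
pH = 10.30 − (+2.940) = 7.36

pH = 7.36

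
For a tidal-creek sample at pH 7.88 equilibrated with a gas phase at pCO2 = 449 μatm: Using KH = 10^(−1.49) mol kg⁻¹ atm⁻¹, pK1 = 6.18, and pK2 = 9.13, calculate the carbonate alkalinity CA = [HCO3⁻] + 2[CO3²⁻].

CA = 0.810 mmol/kg

[CO2*] = KH · pCO2 = 10^(−1.49) × 449×10^-6 = 1.453×10^-5 mol/kg
α₀ = 1/(1 + K1/[H⁺] + K1K2/[H⁺]²) = 1/(1 + 10^+1.70 + 10^+0.45) = 0.01854
DIC = [CO2*]/α₀ = 1.453×10^-5 / 0.01854 = 0.7837 mmol/kg
CA = (α₁ + 2α₂)·DIC = (0.9292 + 2×0.05225) × 0.7837 = 0.810 mmol/kg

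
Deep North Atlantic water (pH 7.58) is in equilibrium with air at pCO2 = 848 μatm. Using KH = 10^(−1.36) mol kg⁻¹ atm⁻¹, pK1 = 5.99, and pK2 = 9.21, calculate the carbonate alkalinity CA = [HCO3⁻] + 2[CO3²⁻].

[CO2*] = KH · pCO2 = 10^(−1.36) × 848×10^-6 = 3.702×10^-5 mol/kg
α₀ = 1/(1 + K1/[H⁺] + K1K2/[H⁺]²) = 1/(1 + 10^+1.59 + 10^-0.04) = 0.02450
DIC = [CO2*]/α₀ = 3.702×10^-5 / 0.02450 = 1.511 mmol/kg
CA = (α₁ + 2α₂)·DIC = (0.9532 + 2×0.02234) × 1.511 = 1.51 mmol/kg

CA = 1.51 mmol/kg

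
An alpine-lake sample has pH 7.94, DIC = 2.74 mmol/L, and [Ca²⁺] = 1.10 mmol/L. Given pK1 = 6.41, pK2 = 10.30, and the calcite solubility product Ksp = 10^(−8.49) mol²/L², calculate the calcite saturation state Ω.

α₂ = 1 / (1 + [H⁺]/K2 + [H⁺]²/(K1K2)) = 1 / (1 + 10^+2.36 + 10^+0.83)
   = 1 / (1 + 229.09 + 6.7608) = 1/236.85 = 0.004222
[CO3²⁻] = α₂ × DIC = 0.004222 × 2.74 = 0.01157 mmol/L = 11.57 μmol/L
Ksp = 10^(−8.49) = 3.236×10^-9
Ω = [Ca²⁺][CO3²⁻]/Ksp = (1.10×10^-3)(1.157×10^-5) / 3.236×10^-9 = 3.93

Ω = 3.93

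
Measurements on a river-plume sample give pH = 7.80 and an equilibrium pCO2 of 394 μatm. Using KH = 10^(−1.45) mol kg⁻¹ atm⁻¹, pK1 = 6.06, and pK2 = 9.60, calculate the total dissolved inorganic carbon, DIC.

DIC = 0.794 mmol/kg

[CO2*] = KH · pCO2 = 10^(−1.45) × 394×10^-6 = 1.398×10^-5 mol/kg
α₀ = 1/(1 + K1/[H⁺] + K1K2/[H⁺]²) = 1/(1 + 10^+1.74 + 10^-0.06) = 0.01760
DIC = [CO2*]/α₀ = 1.398×10^-5 / 0.01760 = 0.794 mmol/kg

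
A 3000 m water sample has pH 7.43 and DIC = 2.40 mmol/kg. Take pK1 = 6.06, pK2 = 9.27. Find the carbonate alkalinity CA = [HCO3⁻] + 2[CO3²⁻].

CA = [HCO3⁻] + 2[CO3²⁻] = (α₁ + 2α₂)·DIC
At pH 7.43: [H⁺]/K1 = 10^-1.37 = 0.042658, K2/[H⁺] = 10^-1.84 = 0.014454
α₁ = 1/(1 + 0.042658 + 0.014454) = 1/1.0571 = 0.9460; α₂ = α₁·K2/[H⁺] = 0.01367
α₁ + 2α₂ = 0.9733
CA = 0.9733 × 2.40 = 2.34 mmol/kg

CA = 2.34 mmol/kg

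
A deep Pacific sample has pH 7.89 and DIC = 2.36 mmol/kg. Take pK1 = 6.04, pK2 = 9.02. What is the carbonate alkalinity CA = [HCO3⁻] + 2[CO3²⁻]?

CA = [HCO3⁻] + 2[CO3²⁻] = (α₁ + 2α₂)·DIC
At pH 7.89: [H⁺]/K1 = 10^-1.85 = 0.014125, K2/[H⁺] = 10^-1.13 = 0.074131
α₁ = 1/(1 + 0.014125 + 0.074131) = 1/1.0883 = 0.9189; α₂ = α₁·K2/[H⁺] = 0.06812
α₁ + 2α₂ = 1.0551
CA = 1.0551 × 2.36 = 2.49 mmol/kg

CA = 2.49 mmol/kg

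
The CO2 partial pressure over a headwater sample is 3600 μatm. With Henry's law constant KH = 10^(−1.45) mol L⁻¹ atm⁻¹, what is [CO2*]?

[CO2*] = 128 μmol/L

KH = 10^(−1.45) = 3.548×10^-2 mol L⁻¹ atm⁻¹
[CO2*] = KH · pCO2 = 3.548×10^-2 × 3600×10^-6 atm = 1.28×10^-4 mol/L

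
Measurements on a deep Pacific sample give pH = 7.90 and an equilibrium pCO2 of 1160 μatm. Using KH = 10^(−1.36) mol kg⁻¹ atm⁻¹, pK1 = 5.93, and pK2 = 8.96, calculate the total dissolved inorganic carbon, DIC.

DIC = 5.19 mmol/kg

[CO2*] = KH · pCO2 = 10^(−1.36) × 1160×10^-6 = 5.064×10^-5 mol/kg
α₀ = 1/(1 + K1/[H⁺] + K1K2/[H⁺]²) = 1/(1 + 10^+1.97 + 10^+0.91) = 0.009761
DIC = [CO2*]/α₀ = 5.064×10^-5 / 0.009761 = 5.19 mmol/kg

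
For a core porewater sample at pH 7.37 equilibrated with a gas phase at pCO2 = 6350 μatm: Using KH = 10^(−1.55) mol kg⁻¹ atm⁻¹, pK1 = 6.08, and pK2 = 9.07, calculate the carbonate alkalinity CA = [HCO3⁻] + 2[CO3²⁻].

[CO2*] = KH · pCO2 = 10^(−1.55) × 6350×10^-6 = 1.790×10^-4 mol/kg
α₀ = 1/(1 + K1/[H⁺] + K1K2/[H⁺]²) = 1/(1 + 10^+1.29 + 10^-0.41) = 0.04788
DIC = [CO2*]/α₀ = 1.790×10^-4 / 0.04788 = 3.738 mmol/kg
CA = (α₁ + 2α₂)·DIC = (0.9335 + 2×0.01863) × 3.738 = 3.63 mmol/kg

CA = 3.63 mmol/kg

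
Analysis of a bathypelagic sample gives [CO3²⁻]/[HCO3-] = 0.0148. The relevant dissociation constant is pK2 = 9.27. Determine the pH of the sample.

From K2 = [H⁺][CO3²⁻]/[HCO3-]:  pH = pK2 + log₁₀([CO3²⁻]/[HCO3-])
log₁₀(0.0148) = -1.830
pH = 9.27 + (-1.830) = 7.44

pH = 7.44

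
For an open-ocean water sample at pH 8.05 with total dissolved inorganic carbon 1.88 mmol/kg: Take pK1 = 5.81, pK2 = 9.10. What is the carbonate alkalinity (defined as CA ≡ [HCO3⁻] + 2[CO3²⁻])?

CA = [HCO3⁻] + 2[CO3²⁻] = (α₁ + 2α₂)·DIC
At pH 8.05: [H⁺]/K1 = 10^-2.24 = 0.0057544, K2/[H⁺] = 10^-1.05 = 0.089125
α₁ = 1/(1 + 0.0057544 + 0.089125) = 1/1.0949 = 0.9133; α₂ = α₁·K2/[H⁺] = 0.08140
α₁ + 2α₂ = 1.0761
CA = 1.0761 × 1.88 = 2.02 mmol/kg

CA = 2.02 mmol/kg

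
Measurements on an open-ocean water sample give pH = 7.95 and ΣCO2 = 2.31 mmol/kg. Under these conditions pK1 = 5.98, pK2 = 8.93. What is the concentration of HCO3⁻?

α₁ = 1 / (1 + [H⁺]/K1 + K2/[H⁺]) = 1 / (1 + 10^-1.97 + 10^-0.98)
   = 1 / (1 + 0.010715 + 0.10471) = 1/1.1154 = 0.8965
[HCO3⁻] = α₁ × DIC = 0.8965 × 2.31 = 2.07 mmol/kg

[HCO3⁻] = 2.07 mmol/kg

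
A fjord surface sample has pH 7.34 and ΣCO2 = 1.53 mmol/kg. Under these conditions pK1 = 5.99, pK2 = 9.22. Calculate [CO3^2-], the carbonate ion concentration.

[CO3²⁻] = 19.1 μmol/kg

α₂ = 1 / (1 + [H⁺]/K2 + [H⁺]²/(K1K2)) = 1 / (1 + 10^+1.88 + 10^+0.53)
   = 1 / (1 + 75.858 + 3.3884) = 1/80.246 = 0.01246
[CO3²⁻] = α₂ × DIC = 0.01246 × 1.53 = 0.0191 mmol/kg = 19.1 μmol/kg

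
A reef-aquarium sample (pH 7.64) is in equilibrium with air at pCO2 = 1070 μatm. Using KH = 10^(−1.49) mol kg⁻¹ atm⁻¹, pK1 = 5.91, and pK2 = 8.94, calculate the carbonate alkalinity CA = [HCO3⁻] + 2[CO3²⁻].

[CO2*] = KH · pCO2 = 10^(−1.49) × 1070×10^-6 = 3.462×10^-5 mol/kg
α₀ = 1/(1 + K1/[H⁺] + K1K2/[H⁺]²) = 1/(1 + 10^+1.73 + 10^+0.43) = 0.01742
DIC = [CO2*]/α₀ = 3.462×10^-5 / 0.01742 = 1.987 mmol/kg
CA = (α₁ + 2α₂)·DIC = (0.9357 + 2×0.04690) × 1.987 = 2.05 mmol/kg

CA = 2.05 mmol/kg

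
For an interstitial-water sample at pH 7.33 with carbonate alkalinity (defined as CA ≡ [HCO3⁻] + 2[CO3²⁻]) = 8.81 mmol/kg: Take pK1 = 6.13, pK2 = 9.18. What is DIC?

DIC = 9.23 mmol/kg

CA = [HCO3⁻] + 2[CO3²⁻] = (α₁ + 2α₂)·DIC
At pH 7.33: [H⁺]/K1 = 10^-1.20 = 0.063096, K2/[H⁺] = 10^-1.85 = 0.014125
α₁ = 1/(1 + 0.063096 + 0.014125) = 1/1.0772 = 0.9283; α₂ = α₁·K2/[H⁺] = 0.01311
α₁ + 2α₂ = 0.9545
DIC = CA / (α₁ + 2α₂) = 8.81 / 0.9545 = 9.23 mmol/kg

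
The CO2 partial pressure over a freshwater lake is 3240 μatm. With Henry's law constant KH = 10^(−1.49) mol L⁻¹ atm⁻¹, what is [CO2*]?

[CO2*] = 105 μmol/L

KH = 10^(−1.49) = 3.236×10^-2 mol L⁻¹ atm⁻¹
[CO2*] = KH · pCO2 = 3.236×10^-2 × 3240×10^-6 atm = 1.05×10^-4 mol/L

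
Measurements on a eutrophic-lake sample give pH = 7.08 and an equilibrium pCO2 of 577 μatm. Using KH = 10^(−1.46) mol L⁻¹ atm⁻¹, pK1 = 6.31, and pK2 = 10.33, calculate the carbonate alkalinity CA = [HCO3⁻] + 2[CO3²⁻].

[CO2*] = KH · pCO2 = 10^(−1.46) × 577×10^-6 = 2.001×10^-5 mol/L
α₀ = 1/(1 + K1/[H⁺] + K1K2/[H⁺]²) = 1/(1 + 10^+0.77 + 10^-2.48) = 0.1451
DIC = [CO2*]/α₀ = 2.001×10^-5 / 0.1451 = 0.1379 mmol/L
CA = (α₁ + 2α₂)·DIC = (0.8544 + 2×0.0004805) × 0.1379 = 0.118 mmol/L

CA = 0.118 mmol/L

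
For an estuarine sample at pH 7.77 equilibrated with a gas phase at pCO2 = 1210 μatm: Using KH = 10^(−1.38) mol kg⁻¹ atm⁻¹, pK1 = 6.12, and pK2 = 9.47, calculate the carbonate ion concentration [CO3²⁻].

[CO2*] = KH · pCO2 = 10^(−1.38) × 1210×10^-6 = 5.044×10^-5 mol/kg
α₀ = 1/(1 + K1/[H⁺] + K1K2/[H⁺]²) = 1/(1 + 10^+1.65 + 10^-0.05) = 0.02148
DIC = [CO2*]/α₀ = 5.044×10^-5 / 0.02148 = 2.349 mmol/kg
[CO3²⁻] = α₂·DIC; α₂ = 0.01914, so [CO3²⁻] = 0.01914 × 2.349 = 0.0450 mmol/kg

[CO3²⁻] = 0.0450 mmol/kg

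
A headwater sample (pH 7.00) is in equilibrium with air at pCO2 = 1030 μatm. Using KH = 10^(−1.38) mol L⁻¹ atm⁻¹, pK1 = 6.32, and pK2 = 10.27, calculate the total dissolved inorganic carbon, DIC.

[CO2*] = KH · pCO2 = 10^(−1.38) × 1030×10^-6 = 4.294×10^-5 mol/L
α₀ = 1/(1 + K1/[H⁺] + K1K2/[H⁺]²) = 1/(1 + 10^+0.68 + 10^-2.59) = 0.1727
DIC = [CO2*]/α₀ = 4.294×10^-5 / 0.1727 = 0.249 mmol/L

DIC = 0.249 mmol/L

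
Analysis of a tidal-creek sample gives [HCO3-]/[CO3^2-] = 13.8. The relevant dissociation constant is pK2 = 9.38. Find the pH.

From K2 = [H⁺][CO3^2-]/[HCO3-]:  pH = pK2 − log₁₀([HCO3-]/[CO3^2-])
log₁₀(13.8) = +1.140
pH = 9.38 − (+1.140) = 8.24

pH = 8.24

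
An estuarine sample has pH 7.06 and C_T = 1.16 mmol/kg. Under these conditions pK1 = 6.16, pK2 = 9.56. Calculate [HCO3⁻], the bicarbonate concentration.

[HCO3⁻] = 1.03 mmol/kg

α₁ = 1 / (1 + [H⁺]/K1 + K2/[H⁺]) = 1 / (1 + 10^-0.90 + 10^-2.50)
   = 1 / (1 + 0.12589 + 0.0031623) = 1/1.1291 = 0.8857
[HCO3⁻] = α₁ × DIC = 0.8857 × 1.16 = 1.03 mmol/kg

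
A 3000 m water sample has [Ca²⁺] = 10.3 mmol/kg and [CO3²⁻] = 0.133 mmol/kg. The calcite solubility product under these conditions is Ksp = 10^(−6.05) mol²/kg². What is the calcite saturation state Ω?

Ksp = 10^(−6.05) = 8.913×10^-7
Ω = [Ca²⁺][CO3²⁻]/Ksp = (10.3×10^-3)(0.133×10^-3) / 8.913×10^-7 = 1.54

Ω = 1.54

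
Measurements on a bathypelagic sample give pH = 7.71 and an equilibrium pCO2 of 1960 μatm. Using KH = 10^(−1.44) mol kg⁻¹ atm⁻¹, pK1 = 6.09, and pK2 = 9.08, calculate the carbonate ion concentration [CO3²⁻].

[CO3²⁻] = 0.127 mmol/kg

[CO2*] = KH · pCO2 = 10^(−1.44) × 1960×10^-6 = 7.116×10^-5 mol/kg
α₀ = 1/(1 + K1/[H⁺] + K1K2/[H⁺]²) = 1/(1 + 10^+1.62 + 10^+0.25) = 0.02249
DIC = [CO2*]/α₀ = 7.116×10^-5 / 0.02249 = 3.164 mmol/kg
[CO3²⁻] = α₂·DIC; α₂ = 0.03999, so [CO3²⁻] = 0.03999 × 3.164 = 0.127 mmol/kg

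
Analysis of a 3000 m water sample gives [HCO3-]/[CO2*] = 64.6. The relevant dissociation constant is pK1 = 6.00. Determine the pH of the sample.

pH = 7.81

From K1 = [H⁺][HCO3-]/[CO2*]:  pH = pK1 + log₁₀([HCO3-]/[CO2*])
log₁₀(64.6) = +1.810
pH = 6.00 + (+1.810) = 7.81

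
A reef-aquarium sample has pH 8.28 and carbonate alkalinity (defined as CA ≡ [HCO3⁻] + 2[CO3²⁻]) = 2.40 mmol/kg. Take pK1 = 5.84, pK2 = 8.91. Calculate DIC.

CA = [HCO3⁻] + 2[CO3²⁻] = (α₁ + 2α₂)·DIC
At pH 8.28: [H⁺]/K1 = 10^-2.44 = 0.0036308, K2/[H⁺] = 10^-0.63 = 0.23442
α₁ = 1/(1 + 0.0036308 + 0.23442) = 1/1.2381 = 0.8077; α₂ = α₁·K2/[H⁺] = 0.1893
α₁ + 2α₂ = 1.1864
DIC = CA / (α₁ + 2α₂) = 2.40 / 1.1864 = 2.02 mmol/kg

DIC = 2.02 mmol/kg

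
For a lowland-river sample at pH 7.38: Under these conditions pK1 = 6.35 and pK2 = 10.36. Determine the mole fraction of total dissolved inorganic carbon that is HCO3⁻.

α₁ = 1 / (1 + [H⁺]/K1 + K2/[H⁺]) = 1 / (1 + 10^-1.03 + 10^-2.98)
   = 1 / (1 + 0.093325 + 0.0010471) = 1/1.0944 = 0.9138

α₁ = 0.914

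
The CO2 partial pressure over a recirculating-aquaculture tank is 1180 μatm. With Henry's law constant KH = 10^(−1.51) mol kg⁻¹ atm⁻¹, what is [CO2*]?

KH = 10^(−1.51) = 3.090×10^-2 mol kg⁻¹ atm⁻¹
[CO2*] = KH · pCO2 = 3.090×10^-2 × 1180×10^-6 atm = 3.65×10^-5 mol/kg

[CO2*] = 36.5 μmol/kg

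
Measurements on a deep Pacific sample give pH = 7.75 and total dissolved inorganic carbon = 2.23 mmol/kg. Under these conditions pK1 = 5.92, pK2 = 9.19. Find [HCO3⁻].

[HCO3⁻] = 2.12 mmol/kg

α₁ = 1 / (1 + [H⁺]/K1 + K2/[H⁺]) = 1 / (1 + 10^-1.83 + 10^-1.44)
   = 1 / (1 + 0.014791 + 0.036308) = 1/1.0511 = 0.9514
[HCO3⁻] = α₁ × DIC = 0.9514 × 2.23 = 2.12 mmol/kg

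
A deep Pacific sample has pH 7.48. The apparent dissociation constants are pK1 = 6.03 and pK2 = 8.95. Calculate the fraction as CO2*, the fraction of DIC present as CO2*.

α₀ = 1 / (1 + K1/[H⁺] + K1K2/[H⁺]²) = 1 / (1 + 10^+1.45 + 10^-0.02)
   = 1 / (1 + 28.184 + 0.95499) = 1/30.139 = 0.03318

α₀ = 0.0332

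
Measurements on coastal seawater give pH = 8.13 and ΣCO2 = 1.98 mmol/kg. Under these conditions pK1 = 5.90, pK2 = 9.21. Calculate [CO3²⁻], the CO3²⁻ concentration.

α₂ = 1 / (1 + [H⁺]/K2 + [H⁺]²/(K1K2)) = 1 / (1 + 10^+1.08 + 10^-1.15)
   = 1 / (1 + 12.023 + 0.070795) = 1/13.093 = 0.07637
[CO3²⁻] = α₂ × DIC = 0.07637 × 1.98 = 0.151 mmol/kg

[CO3²⁻] = 0.151 mmol/kg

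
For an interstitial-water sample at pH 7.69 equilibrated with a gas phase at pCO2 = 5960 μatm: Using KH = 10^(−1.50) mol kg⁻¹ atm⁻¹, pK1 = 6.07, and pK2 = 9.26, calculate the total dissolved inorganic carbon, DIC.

[CO2*] = KH · pCO2 = 10^(−1.50) × 5960×10^-6 = 1.885×10^-4 mol/kg
α₀ = 1/(1 + K1/[H⁺] + K1K2/[H⁺]²) = 1/(1 + 10^+1.62 + 10^+0.05) = 0.02283
DIC = [CO2*]/α₀ = 1.885×10^-4 / 0.02283 = 8.26 mmol/kg

DIC = 8.26 mmol/kg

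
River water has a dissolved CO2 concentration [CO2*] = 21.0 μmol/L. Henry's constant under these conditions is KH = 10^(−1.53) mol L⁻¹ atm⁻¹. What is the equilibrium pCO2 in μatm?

KH = 10^(−1.53) = 2.951×10^-2 mol L⁻¹ atm⁻¹
pCO2 = [CO2*]/KH = 21.0×10^-6 / 2.951×10^-2 = 7.12×10^-4 atm = 712 μatm

pCO2 = 712 μatm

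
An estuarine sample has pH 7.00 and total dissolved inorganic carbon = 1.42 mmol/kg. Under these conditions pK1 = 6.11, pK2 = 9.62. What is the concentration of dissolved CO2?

α₀ = 1 / (1 + K1/[H⁺] + K1K2/[H⁺]²) = 1 / (1 + 10^+0.89 + 10^-1.73)
   = 1 / (1 + 7.7625 + 0.018621) = 1/8.7811 = 0.1139
[CO2*] = α₀ × DIC = 0.1139 × 1.42 = 0.162 mmol/kg

[CO2*] = 0.162 mmol/kg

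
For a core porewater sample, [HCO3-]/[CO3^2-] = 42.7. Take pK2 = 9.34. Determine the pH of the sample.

From K2 = [H⁺][CO3^2-]/[HCO3-]:  pH = pK2 − log₁₀([HCO3-]/[CO3^2-])
log₁₀(42.7) = +1.630
pH = 9.34 − (+1.630) = 7.71

pH = 7.71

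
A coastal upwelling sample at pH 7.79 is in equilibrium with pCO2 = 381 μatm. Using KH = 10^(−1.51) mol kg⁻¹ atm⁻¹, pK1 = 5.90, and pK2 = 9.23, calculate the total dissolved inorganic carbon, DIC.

DIC = 0.959 mmol/kg

[CO2*] = KH · pCO2 = 10^(−1.51) × 381×10^-6 = 1.177×10^-5 mol/kg
α₀ = 1/(1 + K1/[H⁺] + K1K2/[H⁺]²) = 1/(1 + 10^+1.89 + 10^+0.45) = 0.01228
DIC = [CO2*]/α₀ = 1.177×10^-5 / 0.01228 = 0.959 mmol/kg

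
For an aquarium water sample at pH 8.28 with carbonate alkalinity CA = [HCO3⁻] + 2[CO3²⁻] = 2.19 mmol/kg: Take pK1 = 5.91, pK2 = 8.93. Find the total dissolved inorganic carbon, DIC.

DIC = 1.86 mmol/kg

CA = [HCO3⁻] + 2[CO3²⁻] = (α₁ + 2α₂)·DIC
At pH 8.28: [H⁺]/K1 = 10^-2.37 = 0.0042658, K2/[H⁺] = 10^-0.65 = 0.22387
α₁ = 1/(1 + 0.0042658 + 0.22387) = 1/1.2281 = 0.8142; α₂ = α₁·K2/[H⁺] = 0.1823
α₁ + 2α₂ = 1.1788
DIC = CA / (α₁ + 2α₂) = 2.19 / 1.1788 = 1.86 mmol/kg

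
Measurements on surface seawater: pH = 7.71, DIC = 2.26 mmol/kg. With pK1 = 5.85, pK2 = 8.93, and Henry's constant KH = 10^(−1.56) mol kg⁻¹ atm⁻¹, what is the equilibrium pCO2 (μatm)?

pCO2 = 1050 μatm

α₀ = 1 / (1 + K1/[H⁺] + K1K2/[H⁺]²) = 1 / (1 + 10^+1.86 + 10^+0.64)
   = 1 / (1 + 72.444 + 4.3652) = 1/77.809 = 0.01285
[CO2*] = α₀ × DIC = 0.01285 × 2.26 = 0.02905 mmol/kg
pCO2 = [CO2*]/KH = 2.905×10^-5 / 2.754×10^-2 = 1050 μatm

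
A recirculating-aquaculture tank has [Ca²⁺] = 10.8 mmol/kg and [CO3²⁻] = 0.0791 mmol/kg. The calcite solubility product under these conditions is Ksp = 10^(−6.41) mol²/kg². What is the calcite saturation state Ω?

Ksp = 10^(−6.41) = 3.890×10^-7
Ω = [Ca²⁺][CO3²⁻]/Ksp = (10.8×10^-3)(0.0791×10^-3) / 3.890×10^-7 = 2.20

Ω = 2.20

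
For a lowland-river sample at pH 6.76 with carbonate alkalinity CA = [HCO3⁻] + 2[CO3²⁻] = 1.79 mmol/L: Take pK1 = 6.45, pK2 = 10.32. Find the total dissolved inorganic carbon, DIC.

DIC = 2.67 mmol/L

CA = [HCO3⁻] + 2[CO3²⁻] = (α₁ + 2α₂)·DIC
At pH 6.76: [H⁺]/K1 = 10^-0.31 = 0.48978, K2/[H⁺] = 10^-3.56 = 0.00027542
α₁ = 1/(1 + 0.48978 + 0.00027542) = 1/1.4901 = 0.6711; α₂ = α₁·K2/[H⁺] = 0.0001848
α₁ + 2α₂ = 0.6715
DIC = CA / (α₁ + 2α₂) = 1.79 / 0.6715 = 2.67 mmol/L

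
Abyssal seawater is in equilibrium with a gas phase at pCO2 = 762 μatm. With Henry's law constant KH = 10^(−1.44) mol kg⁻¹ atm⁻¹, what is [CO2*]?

KH = 10^(−1.44) = 3.631×10^-2 mol kg⁻¹ atm⁻¹
[CO2*] = KH · pCO2 = 3.631×10^-2 × 762×10^-6 atm = 2.77×10^-5 mol/kg

[CO2*] = 27.7 μmol/kg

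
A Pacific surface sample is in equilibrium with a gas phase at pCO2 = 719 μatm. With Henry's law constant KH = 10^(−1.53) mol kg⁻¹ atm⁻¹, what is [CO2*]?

KH = 10^(−1.53) = 2.951×10^-2 mol kg⁻¹ atm⁻¹
[CO2*] = KH · pCO2 = 2.951×10^-2 × 719×10^-6 atm = 2.12×10^-5 mol/kg

[CO2*] = 21.2 μmol/kg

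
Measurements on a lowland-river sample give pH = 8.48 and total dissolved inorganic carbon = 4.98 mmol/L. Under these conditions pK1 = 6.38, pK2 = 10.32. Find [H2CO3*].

α₀ = 1 / (1 + K1/[H⁺] + K1K2/[H⁺]²) = 1 / (1 + 10^+2.10 + 10^+0.26)
   = 1 / (1 + 125.89 + 1.8197) = 1/128.71 = 0.007769
[CO2*] = α₀ × DIC = 0.007769 × 4.98 = 0.0387 mmol/L

[CO2*] = 0.0387 mmol/L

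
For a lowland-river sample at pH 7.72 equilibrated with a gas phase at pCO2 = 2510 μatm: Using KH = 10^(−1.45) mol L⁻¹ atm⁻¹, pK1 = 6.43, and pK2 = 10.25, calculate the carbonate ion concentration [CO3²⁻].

[CO2*] = KH · pCO2 = 10^(−1.45) × 2510×10^-6 = 8.906×10^-5 mol/L
α₀ = 1/(1 + K1/[H⁺] + K1K2/[H⁺]²) = 1/(1 + 10^+1.29 + 10^-1.24) = 0.04865
DIC = [CO2*]/α₀ = 8.906×10^-5 / 0.04865 = 1.831 mmol/L
[CO3²⁻] = α₂·DIC; α₂ = 0.002799, so [CO3²⁻] = 0.002799 × 1.831 = 0.00512 mmol/L = 5.12 μmol/L

[CO3²⁻] = 5.12 μmol/L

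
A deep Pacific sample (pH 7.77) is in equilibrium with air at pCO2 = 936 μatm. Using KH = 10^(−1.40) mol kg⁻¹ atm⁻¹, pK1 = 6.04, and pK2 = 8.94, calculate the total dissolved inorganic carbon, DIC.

[CO2*] = KH · pCO2 = 10^(−1.40) × 936×10^-6 = 3.726×10^-5 mol/kg
α₀ = 1/(1 + K1/[H⁺] + K1K2/[H⁺]²) = 1/(1 + 10^+1.73 + 10^+0.56) = 0.01714
DIC = [CO2*]/α₀ = 3.726×10^-5 / 0.01714 = 2.17 mmol/kg

DIC = 2.17 mmol/kg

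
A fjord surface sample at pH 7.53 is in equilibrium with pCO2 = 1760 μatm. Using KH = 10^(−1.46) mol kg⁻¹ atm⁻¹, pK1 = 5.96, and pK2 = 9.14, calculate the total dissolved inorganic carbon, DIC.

[CO2*] = KH · pCO2 = 10^(−1.46) × 1760×10^-6 = 6.103×10^-5 mol/kg
α₀ = 1/(1 + K1/[H⁺] + K1K2/[H⁺]²) = 1/(1 + 10^+1.57 + 10^-0.04) = 0.02560
DIC = [CO2*]/α₀ = 6.103×10^-5 / 0.02560 = 2.38 mmol/kg

DIC = 2.38 mmol/kg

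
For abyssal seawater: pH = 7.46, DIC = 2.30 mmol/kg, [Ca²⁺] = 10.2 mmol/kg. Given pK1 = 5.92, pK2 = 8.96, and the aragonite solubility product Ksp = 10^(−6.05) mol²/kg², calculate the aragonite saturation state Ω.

Ω = 0.785

α₂ = 1 / (1 + [H⁺]/K2 + [H⁺]²/(K1K2)) = 1 / (1 + 10^+1.50 + 10^-0.04)
   = 1 / (1 + 31.623 + 0.91201) = 1/33.535 = 0.02982
[CO3²⁻] = α₂ × DIC = 0.02982 × 2.30 = 0.06859 mmol/kg
Ksp = 10^(−6.05) = 8.913×10^-7
Ω = [Ca²⁺][CO3²⁻]/Ksp = (10.2×10^-3)(6.859×10^-5) / 8.913×10^-7 = 0.785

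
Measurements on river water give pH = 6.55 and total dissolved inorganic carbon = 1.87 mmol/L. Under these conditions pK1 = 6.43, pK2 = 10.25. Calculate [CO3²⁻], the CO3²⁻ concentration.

[CO3²⁻] = 0.212 μmol/L

α₂ = 1 / (1 + [H⁺]/K2 + [H⁺]²/(K1K2)) = 1 / (1 + 10^+3.70 + 10^+3.58)
   = 1 / (1 + 5011.9 + 3801.9) = 1/8814.8 = 0.0001134
[CO3²⁻] = α₂ × DIC = 0.0001134 × 1.87 = 0.000212 mmol/L = 0.212 μmol/L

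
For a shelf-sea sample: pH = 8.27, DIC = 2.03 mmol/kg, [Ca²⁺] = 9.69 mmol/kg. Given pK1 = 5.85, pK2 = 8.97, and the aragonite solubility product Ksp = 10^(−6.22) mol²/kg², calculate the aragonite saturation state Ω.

Ω = 5.41

α₂ = 1 / (1 + [H⁺]/K2 + [H⁺]²/(K1K2)) = 1 / (1 + 10^+0.70 + 10^-1.72)
   = 1 / (1 + 5.0119 + 0.019055) = 1/6.0309 = 0.1658
[CO3²⁻] = α₂ × DIC = 0.1658 × 2.03 = 0.3366 mmol/kg
Ksp = 10^(−6.22) = 6.026×10^-7
Ω = [Ca²⁺][CO3²⁻]/Ksp = (9.69×10^-3)(3.366×10^-4) / 6.026×10^-7 = 5.41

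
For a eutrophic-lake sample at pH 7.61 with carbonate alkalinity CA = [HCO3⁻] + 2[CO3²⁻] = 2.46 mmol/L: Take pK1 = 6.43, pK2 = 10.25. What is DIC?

DIC = 2.62 mmol/L

CA = [HCO3⁻] + 2[CO3²⁻] = (α₁ + 2α₂)·DIC
At pH 7.61: [H⁺]/K1 = 10^-1.18 = 0.066069, K2/[H⁺] = 10^-2.64 = 0.0022909
α₁ = 1/(1 + 0.066069 + 0.0022909) = 1/1.0684 = 0.9360; α₂ = α₁·K2/[H⁺] = 0.002144
α₁ + 2α₂ = 0.9403
DIC = CA / (α₁ + 2α₂) = 2.46 / 0.9403 = 2.62 mmol/L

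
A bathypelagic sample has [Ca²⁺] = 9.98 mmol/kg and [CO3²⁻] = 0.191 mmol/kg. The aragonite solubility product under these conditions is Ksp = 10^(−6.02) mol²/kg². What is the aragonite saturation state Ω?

Ω = 2.00

Ksp = 10^(−6.02) = 9.550×10^-7
Ω = [Ca²⁺][CO3²⁻]/Ksp = (9.98×10^-3)(0.191×10^-3) / 9.550×10^-7 = 2.00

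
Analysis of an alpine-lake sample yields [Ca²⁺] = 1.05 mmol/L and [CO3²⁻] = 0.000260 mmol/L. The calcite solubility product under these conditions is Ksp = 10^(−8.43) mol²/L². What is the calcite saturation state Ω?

Ω = 0.0735

Ksp = 10^(−8.43) = 3.715×10^-9
Ω = [Ca²⁺][CO3²⁻]/Ksp = (1.05×10^-3)(0.000260×10^-3) / 3.715×10^-9 = 0.0735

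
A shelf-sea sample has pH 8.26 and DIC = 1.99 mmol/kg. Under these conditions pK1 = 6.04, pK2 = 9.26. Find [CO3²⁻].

α₂ = 1 / (1 + [H⁺]/K2 + [H⁺]²/(K1K2)) = 1 / (1 + 10^+1.00 + 10^-1.22)
   = 1 / (1 + 10.000 + 0.060256) = 1/11.060 = 0.09041
[CO3²⁻] = α₂ × DIC = 0.09041 × 1.99 = 0.180 mmol/kg

[CO3²⁻] = 0.180 mmol/kg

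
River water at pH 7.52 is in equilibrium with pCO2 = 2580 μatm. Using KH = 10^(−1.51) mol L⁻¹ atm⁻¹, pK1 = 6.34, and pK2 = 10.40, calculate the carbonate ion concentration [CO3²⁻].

[CO3²⁻] = 1.59 μmol/L

[CO2*] = KH · pCO2 = 10^(−1.51) × 2580×10^-6 = 7.973×10^-5 mol/L
α₀ = 1/(1 + K1/[H⁺] + K1K2/[H⁺]²) = 1/(1 + 10^+1.18 + 10^-1.70) = 0.06190
DIC = [CO2*]/α₀ = 7.973×10^-5 / 0.06190 = 1.288 mmol/L
[CO3²⁻] = α₂·DIC; α₂ = 0.001235, so [CO3²⁻] = 0.001235 × 1.288 = 0.00159 mmol/L = 1.59 μmol/L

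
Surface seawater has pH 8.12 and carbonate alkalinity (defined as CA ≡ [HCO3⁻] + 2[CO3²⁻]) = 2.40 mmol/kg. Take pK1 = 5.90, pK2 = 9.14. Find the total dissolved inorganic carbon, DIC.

CA = [HCO3⁻] + 2[CO3²⁻] = (α₁ + 2α₂)·DIC
At pH 8.12: [H⁺]/K1 = 10^-2.22 = 0.0060256, K2/[H⁺] = 10^-1.02 = 0.095499
α₁ = 1/(1 + 0.0060256 + 0.095499) = 1/1.1015 = 0.9078; α₂ = α₁·K2/[H⁺] = 0.08670
α₁ + 2α₂ = 1.0812
DIC = CA / (α₁ + 2α₂) = 2.40 / 1.0812 = 2.22 mmol/kg

DIC = 2.22 mmol/kg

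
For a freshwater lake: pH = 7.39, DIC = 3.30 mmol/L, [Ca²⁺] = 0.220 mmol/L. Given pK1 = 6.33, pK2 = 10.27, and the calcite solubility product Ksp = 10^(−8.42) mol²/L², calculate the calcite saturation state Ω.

Ω = 0.231

α₂ = 1 / (1 + [H⁺]/K2 + [H⁺]²/(K1K2)) = 1 / (1 + 10^+2.88 + 10^+1.82)
   = 1 / (1 + 758.58 + 66.069) = 1/825.65 = 0.001211
[CO3²⁻] = α₂ × DIC = 0.001211 × 3.30 = 0.003997 mmol/L = 3.997 μmol/L
Ksp = 10^(−8.42) = 3.802×10^-9
Ω = [Ca²⁺][CO3²⁻]/Ksp = (0.220×10^-3)(3.997×10^-6) / 3.802×10^-9 = 0.231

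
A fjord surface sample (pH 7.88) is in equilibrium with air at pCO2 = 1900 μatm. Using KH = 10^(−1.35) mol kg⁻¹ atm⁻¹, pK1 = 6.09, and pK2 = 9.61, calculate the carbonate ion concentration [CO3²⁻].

[CO3²⁻] = 0.0974 mmol/kg

[CO2*] = KH · pCO2 = 10^(−1.35) × 1900×10^-6 = 8.487×10^-5 mol/kg
α₀ = 1/(1 + K1/[H⁺] + K1K2/[H⁺]²) = 1/(1 + 10^+1.79 + 10^+0.06) = 0.01567
DIC = [CO2*]/α₀ = 8.487×10^-5 / 0.01567 = 5.415 mmol/kg
[CO3²⁻] = α₂·DIC; α₂ = 0.01799, so [CO3²⁻] = 0.01799 × 5.415 = 0.0974 mmol/kg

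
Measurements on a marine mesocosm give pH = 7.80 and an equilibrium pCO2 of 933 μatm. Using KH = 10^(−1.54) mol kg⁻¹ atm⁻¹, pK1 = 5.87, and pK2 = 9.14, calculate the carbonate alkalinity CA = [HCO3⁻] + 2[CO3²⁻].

CA = 2.50 mmol/kg

[CO2*] = KH · pCO2 = 10^(−1.54) × 933×10^-6 = 2.691×10^-5 mol/kg
α₀ = 1/(1 + K1/[H⁺] + K1K2/[H⁺]²) = 1/(1 + 10^+1.93 + 10^+0.59) = 0.01111
DIC = [CO2*]/α₀ = 2.691×10^-5 / 0.01111 = 2.422 mmol/kg
CA = (α₁ + 2α₂)·DIC = (0.9457 + 2×0.04323) × 2.422 = 2.50 mmol/kg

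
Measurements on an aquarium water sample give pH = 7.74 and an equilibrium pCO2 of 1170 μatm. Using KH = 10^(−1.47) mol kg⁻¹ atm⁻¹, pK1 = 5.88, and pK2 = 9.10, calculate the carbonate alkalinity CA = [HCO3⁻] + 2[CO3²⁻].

[CO2*] = KH · pCO2 = 10^(−1.47) × 1170×10^-6 = 3.964×10^-5 mol/kg
α₀ = 1/(1 + K1/[H⁺] + K1K2/[H⁺]²) = 1/(1 + 10^+1.86 + 10^+0.50) = 0.01305
DIC = [CO2*]/α₀ = 3.964×10^-5 / 0.01305 = 3.037 mmol/kg
CA = (α₁ + 2α₂)·DIC = (0.9457 + 2×0.04128) × 3.037 = 3.12 mmol/kg

CA = 3.12 mmol/kg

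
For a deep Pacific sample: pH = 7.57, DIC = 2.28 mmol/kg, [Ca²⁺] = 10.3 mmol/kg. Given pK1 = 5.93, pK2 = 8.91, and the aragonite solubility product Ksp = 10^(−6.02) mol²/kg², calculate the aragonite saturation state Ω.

α₂ = 1 / (1 + [H⁺]/K2 + [H⁺]²/(K1K2)) = 1 / (1 + 10^+1.34 + 10^-0.30)
   = 1 / (1 + 21.878 + 0.50119) = 1/23.379 = 0.04277
[CO3²⁻] = α₂ × DIC = 0.04277 × 2.28 = 0.09752 mmol/kg
Ksp = 10^(−6.02) = 9.550×10^-7
Ω = [Ca²⁺][CO3²⁻]/Ksp = (10.3×10^-3)(9.752×10^-5) / 9.550×10^-7 = 1.05

Ω = 1.05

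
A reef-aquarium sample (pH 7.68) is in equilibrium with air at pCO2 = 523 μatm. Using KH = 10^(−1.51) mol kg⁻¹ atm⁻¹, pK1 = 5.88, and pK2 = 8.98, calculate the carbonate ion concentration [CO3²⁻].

[CO2*] = KH · pCO2 = 10^(−1.51) × 523×10^-6 = 1.616×10^-5 mol/kg
α₀ = 1/(1 + K1/[H⁺] + K1K2/[H⁺]²) = 1/(1 + 10^+1.80 + 10^+0.50) = 0.01487
DIC = [CO2*]/α₀ = 1.616×10^-5 / 0.01487 = 1.087 mmol/kg
[CO3²⁻] = α₂·DIC; α₂ = 0.04702, so [CO3²⁻] = 0.04702 × 1.087 = 0.0511 mmol/kg

[CO3²⁻] = 0.0511 mmol/kg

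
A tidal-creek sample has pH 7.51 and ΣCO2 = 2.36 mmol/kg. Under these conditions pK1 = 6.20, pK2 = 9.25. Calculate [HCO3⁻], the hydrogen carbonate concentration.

α₁ = 1 / (1 + [H⁺]/K1 + K2/[H⁺]) = 1 / (1 + 10^-1.31 + 10^-1.74)
   = 1 / (1 + 0.048978 + 0.018197) = 1/1.0672 = 0.9371
[HCO3⁻] = α₁ × DIC = 0.9371 × 2.36 = 2.21 mmol/kg

[HCO3⁻] = 2.21 mmol/kg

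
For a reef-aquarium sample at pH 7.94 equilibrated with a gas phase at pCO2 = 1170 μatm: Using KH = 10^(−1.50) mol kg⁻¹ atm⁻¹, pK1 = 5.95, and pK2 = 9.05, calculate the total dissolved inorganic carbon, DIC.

[CO2*] = KH · pCO2 = 10^(−1.50) × 1170×10^-6 = 3.700×10^-5 mol/kg
α₀ = 1/(1 + K1/[H⁺] + K1K2/[H⁺]²) = 1/(1 + 10^+1.99 + 10^+0.88) = 0.009406
DIC = [CO2*]/α₀ = 3.700×10^-5 / 0.009406 = 3.93 mmol/kg

DIC = 3.93 mmol/kg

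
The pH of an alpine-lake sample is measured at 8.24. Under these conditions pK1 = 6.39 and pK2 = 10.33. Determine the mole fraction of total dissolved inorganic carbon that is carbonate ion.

α₂ = 1 / (1 + [H⁺]/K2 + [H⁺]²/(K1K2)) = 1 / (1 + 10^+2.09 + 10^+0.24)
   = 1 / (1 + 123.03 + 1.7378) = 1/125.76 = 0.007951

α₂ = 0.00795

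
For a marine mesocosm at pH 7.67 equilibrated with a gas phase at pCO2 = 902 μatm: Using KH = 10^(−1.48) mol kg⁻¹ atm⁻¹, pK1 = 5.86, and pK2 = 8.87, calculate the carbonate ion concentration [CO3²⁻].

[CO2*] = KH · pCO2 = 10^(−1.48) × 902×10^-6 = 2.987×10^-5 mol/kg
α₀ = 1/(1 + K1/[H⁺] + K1K2/[H⁺]²) = 1/(1 + 10^+1.81 + 10^+0.61) = 0.01436
DIC = [CO2*]/α₀ = 2.987×10^-5 / 0.01436 = 2.080 mmol/kg
[CO3²⁻] = α₂·DIC; α₂ = 0.05850, so [CO3²⁻] = 0.05850 × 2.080 = 0.122 mmol/kg

[CO3²⁻] = 0.122 mmol/kg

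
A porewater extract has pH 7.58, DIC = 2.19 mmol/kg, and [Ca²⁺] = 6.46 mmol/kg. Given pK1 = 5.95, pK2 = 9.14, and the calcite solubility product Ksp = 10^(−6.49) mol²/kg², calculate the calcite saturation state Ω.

Ω = 1.15

α₂ = 1 / (1 + [H⁺]/K2 + [H⁺]²/(K1K2)) = 1 / (1 + 10^+1.56 + 10^-0.07)
   = 1 / (1 + 36.308 + 0.85114) = 1/38.159 = 0.02621
[CO3²⁻] = α₂ × DIC = 0.02621 × 2.19 = 0.05739 mmol/kg
Ksp = 10^(−6.49) = 3.236×10^-7
Ω = [Ca²⁺][CO3²⁻]/Ksp = (6.46×10^-3)(5.739×10^-5) / 3.236×10^-7 = 1.15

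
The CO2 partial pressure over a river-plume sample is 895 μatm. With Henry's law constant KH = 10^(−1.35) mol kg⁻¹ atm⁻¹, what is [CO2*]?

[CO2*] = 40.0 μmol/kg

KH = 10^(−1.35) = 4.467×10^-2 mol kg⁻¹ atm⁻¹
[CO2*] = KH · pCO2 = 4.467×10^-2 × 895×10^-6 atm = 4.00×10^-5 mol/kg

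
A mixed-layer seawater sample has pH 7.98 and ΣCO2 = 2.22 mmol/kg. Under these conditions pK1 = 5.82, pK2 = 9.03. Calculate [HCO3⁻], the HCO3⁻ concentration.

α₁ = 1 / (1 + [H⁺]/K1 + K2/[H⁺]) = 1 / (1 + 10^-2.16 + 10^-1.05)
   = 1 / (1 + 0.0069183 + 0.089125) = 1/1.0960 = 0.9124
[HCO3⁻] = α₁ × DIC = 0.9124 × 2.22 = 2.03 mmol/kg

[HCO3⁻] = 2.03 mmol/kg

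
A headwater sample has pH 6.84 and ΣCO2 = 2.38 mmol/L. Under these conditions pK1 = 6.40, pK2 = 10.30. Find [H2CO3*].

α₀ = 1 / (1 + K1/[H⁺] + K1K2/[H⁺]²) = 1 / (1 + 10^+0.44 + 10^-3.02)
   = 1 / (1 + 2.7542 + 0.00095499) = 1/3.7552 = 0.2663
[CO2*] = α₀ × DIC = 0.2663 × 2.38 = 0.634 mmol/L

[CO2*] = 0.634 mmol/L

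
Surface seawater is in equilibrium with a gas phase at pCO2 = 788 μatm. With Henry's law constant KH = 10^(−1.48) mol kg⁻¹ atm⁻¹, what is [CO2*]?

[CO2*] = 26.1 μmol/kg

KH = 10^(−1.48) = 3.311×10^-2 mol kg⁻¹ atm⁻¹
[CO2*] = KH · pCO2 = 3.311×10^-2 × 788×10^-6 atm = 2.61×10^-5 mol/kg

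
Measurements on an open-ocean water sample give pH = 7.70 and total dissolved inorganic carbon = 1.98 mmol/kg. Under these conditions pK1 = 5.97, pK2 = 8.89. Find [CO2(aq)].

[CO2*] = 0.0340 mmol/kg

α₀ = 1 / (1 + K1/[H⁺] + K1K2/[H⁺]²) = 1 / (1 + 10^+1.73 + 10^+0.54)
   = 1 / (1 + 53.703 + 3.4674) = 1/58.171 = 0.01719
[CO2*] = α₀ × DIC = 0.01719 × 1.98 = 0.0340 mmol/kg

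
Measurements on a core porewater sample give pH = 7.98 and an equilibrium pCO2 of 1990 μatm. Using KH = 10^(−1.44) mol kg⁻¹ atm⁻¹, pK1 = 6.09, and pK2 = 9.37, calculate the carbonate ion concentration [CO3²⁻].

[CO2*] = KH · pCO2 = 10^(−1.44) × 1990×10^-6 = 7.225×10^-5 mol/kg
α₀ = 1/(1 + K1/[H⁺] + K1K2/[H⁺]²) = 1/(1 + 10^+1.89 + 10^+0.50) = 0.01223
DIC = [CO2*]/α₀ = 7.225×10^-5 / 0.01223 = 5.909 mmol/kg
[CO3²⁻] = α₂·DIC; α₂ = 0.03866, so [CO3²⁻] = 0.03866 × 5.909 = 0.228 mmol/kg

[CO3²⁻] = 0.228 mmol/kg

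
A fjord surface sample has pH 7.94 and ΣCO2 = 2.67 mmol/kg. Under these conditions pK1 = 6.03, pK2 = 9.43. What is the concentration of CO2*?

[CO2*] = 0.0314 mmol/kg

α₀ = 1 / (1 + K1/[H⁺] + K1K2/[H⁺]²) = 1 / (1 + 10^+1.91 + 10^+0.42)
   = 1 / (1 + 81.283 + 2.6303) = 1/84.913 = 0.01178
[CO2*] = α₀ × DIC = 0.01178 × 2.67 = 0.0314 mmol/kg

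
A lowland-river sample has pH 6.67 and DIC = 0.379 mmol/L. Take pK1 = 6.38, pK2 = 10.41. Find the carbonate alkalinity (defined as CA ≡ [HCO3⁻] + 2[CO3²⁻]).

CA = [HCO3⁻] + 2[CO3²⁻] = (α₁ + 2α₂)·DIC
At pH 6.67: [H⁺]/K1 = 10^-0.29 = 0.51286, K2/[H⁺] = 10^-3.74 = 0.00018197
α₁ = 1/(1 + 0.51286 + 0.00018197) = 1/1.5130 = 0.6609; α₂ = α₁·K2/[H⁺] = 0.0001203
α₁ + 2α₂ = 0.6612
CA = 0.6612 × 0.379 = 0.251 mmol/L

CA = 0.251 mmol/L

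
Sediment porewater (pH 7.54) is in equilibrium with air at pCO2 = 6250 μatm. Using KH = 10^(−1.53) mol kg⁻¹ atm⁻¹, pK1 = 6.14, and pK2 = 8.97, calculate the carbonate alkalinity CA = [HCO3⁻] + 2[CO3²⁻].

[CO2*] = KH · pCO2 = 10^(−1.53) × 6250×10^-6 = 1.845×10^-4 mol/kg
α₀ = 1/(1 + K1/[H⁺] + K1K2/[H⁺]²) = 1/(1 + 10^+1.40 + 10^-0.03) = 0.03697
DIC = [CO2*]/α₀ = 1.845×10^-4 / 0.03697 = 4.990 mmol/kg
CA = (α₁ + 2α₂)·DIC = (0.9285 + 2×0.03450) × 4.990 = 4.98 mmol/kg

CA = 4.98 mmol/kg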